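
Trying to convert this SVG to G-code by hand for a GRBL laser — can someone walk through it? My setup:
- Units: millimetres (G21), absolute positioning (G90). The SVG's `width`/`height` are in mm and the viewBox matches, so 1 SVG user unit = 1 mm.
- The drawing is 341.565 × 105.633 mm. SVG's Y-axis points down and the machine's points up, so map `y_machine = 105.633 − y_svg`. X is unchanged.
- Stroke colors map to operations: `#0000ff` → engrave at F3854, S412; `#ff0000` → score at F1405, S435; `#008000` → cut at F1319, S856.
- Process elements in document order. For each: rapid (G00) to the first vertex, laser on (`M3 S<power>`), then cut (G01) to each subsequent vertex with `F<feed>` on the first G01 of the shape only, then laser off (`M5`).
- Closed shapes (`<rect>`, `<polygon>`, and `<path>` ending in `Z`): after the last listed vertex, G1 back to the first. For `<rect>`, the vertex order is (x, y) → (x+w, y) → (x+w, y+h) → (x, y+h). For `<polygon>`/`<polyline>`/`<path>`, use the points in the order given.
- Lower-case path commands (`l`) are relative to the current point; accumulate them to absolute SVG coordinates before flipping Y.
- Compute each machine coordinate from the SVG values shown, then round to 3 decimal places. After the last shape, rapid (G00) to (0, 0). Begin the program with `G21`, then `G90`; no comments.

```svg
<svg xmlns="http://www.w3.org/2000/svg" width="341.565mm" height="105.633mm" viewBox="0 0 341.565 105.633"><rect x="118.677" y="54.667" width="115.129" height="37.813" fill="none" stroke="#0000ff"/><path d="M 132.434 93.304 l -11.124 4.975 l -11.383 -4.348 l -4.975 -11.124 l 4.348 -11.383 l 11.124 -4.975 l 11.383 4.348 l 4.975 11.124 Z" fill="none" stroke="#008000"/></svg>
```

G21
G90
G00 X118.677 Y50.966
M3 S412
G01 X233.806 Y50.966 F3854
G01 X233.806 Y13.153
G01 X118.677 Y13.153
G01 X118.677 Y50.966
M5
G00 X132.434 Y12.329
M3 S856
G01 X121.310 Y7.354 F1319
G01 X109.927 Y11.702
G01 X104.952 Y22.826
G01 X109.300 Y34.209
G01 X120.424 Y39.184
G01 X131.807 Y34.836
G01 X136.782 Y23.712
G01 X132.434 Y12.329
M5
G00 X0.000 Y0.000

viewBox `0 0 341.565 105.633` with mm width/height → 1 unit = 1 mm. Flip: y_m = 105.633 − y_svg.

**Shape 1** — `<rect>` rectangle, stroke `#0000ff` → engrave (S412, F3854). Machine vertices: (118.677,50.966) → (233.806,50.966) → (233.806,13.153) → (118.677,13.153) → (118.677,50.966). Closed: final G1 returns to the first vertex.

**Shape 2** — `<path>` regular polygon, stroke `#008000` → cut (S856, F1319). Machine vertices: (132.434,12.329) → (121.310,7.354) → (109.927,11.702) → (104.952,22.826) → (109.300,34.209) → (120.424,39.184) → (131.807,34.836) → (136.782,23.712) → (132.434,12.329). Closed: final G1 returns to the first vertex.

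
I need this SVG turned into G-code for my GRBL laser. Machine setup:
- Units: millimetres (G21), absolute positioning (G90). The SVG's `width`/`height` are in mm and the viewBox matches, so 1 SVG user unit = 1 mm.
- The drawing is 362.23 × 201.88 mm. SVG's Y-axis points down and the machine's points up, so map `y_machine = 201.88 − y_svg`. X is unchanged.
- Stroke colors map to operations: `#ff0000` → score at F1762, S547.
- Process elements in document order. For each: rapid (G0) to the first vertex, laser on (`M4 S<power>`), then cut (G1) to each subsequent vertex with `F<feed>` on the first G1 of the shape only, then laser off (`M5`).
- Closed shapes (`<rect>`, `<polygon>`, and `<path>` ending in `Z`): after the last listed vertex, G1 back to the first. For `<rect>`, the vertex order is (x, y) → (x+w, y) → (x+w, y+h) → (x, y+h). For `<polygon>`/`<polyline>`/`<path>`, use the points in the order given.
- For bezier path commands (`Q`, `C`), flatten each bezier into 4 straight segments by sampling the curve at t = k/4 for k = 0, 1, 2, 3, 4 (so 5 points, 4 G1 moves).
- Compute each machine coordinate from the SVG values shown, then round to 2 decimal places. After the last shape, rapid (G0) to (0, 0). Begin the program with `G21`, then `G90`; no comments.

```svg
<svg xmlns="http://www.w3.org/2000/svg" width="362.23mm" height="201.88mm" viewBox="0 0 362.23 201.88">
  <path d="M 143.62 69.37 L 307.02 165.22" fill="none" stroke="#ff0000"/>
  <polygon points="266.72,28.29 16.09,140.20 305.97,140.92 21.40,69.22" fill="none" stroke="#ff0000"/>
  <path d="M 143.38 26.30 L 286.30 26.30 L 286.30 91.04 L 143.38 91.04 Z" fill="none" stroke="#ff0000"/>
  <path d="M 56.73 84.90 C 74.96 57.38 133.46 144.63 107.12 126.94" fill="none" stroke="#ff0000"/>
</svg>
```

G21
G90
G0 X143.62 Y132.51
M4 S547
G1 X307.02 Y36.66 F1762
M5
G0 X266.72 Y173.59
M4 S547
G1 X16.09 Y61.68 F1762
G1 X305.97 Y60.96
G1 X21.40 Y132.66
G1 X266.72 Y173.59
M5
G0 X143.38 Y175.58
M4 S547
G1 X286.30 Y175.58 F1762
G1 X286.30 Y110.84
G1 X143.38 Y110.84
G1 X143.38 Y175.58
M5
G0 X56.73 Y116.98
M4 S547
G1 X76.00 Y119.53 F1762
G1 X98.64 Y99.65
G1 X112.92 Y77.92
G1 X107.12 Y74.94
M5
G0 X0.00 Y0.00

viewBox `0 0 362.23 201.88` with mm width/height → 1 unit = 1 mm. Flip: y_m = 201.88 − y_svg.

**Shape 1** — `<path>` line segment, stroke `#ff0000` → score (S547, F1762). Machine vertices: (143.62,132.51) → (307.02,36.66). Open path.

**Shape 2** — `<polygon>` closed polygon, stroke `#ff0000` → score (S547, F1762). Machine vertices: (266.72,173.59) → (16.09,61.68) → (305.97,60.96) → (21.40,132.66) → (266.72,173.59). Closed: final G1 returns to the first vertex.

**Shape 3** — `<path>` rectangle, stroke `#ff0000` → score (S547, F1762). Machine vertices: (143.38,175.58) → (286.30,175.58) → (286.30,110.84) → (143.38,110.84) → (143.38,175.58). Closed: final G1 returns to the first vertex.

**Shape 4** — `<path>` cubic bezier, stroke `#ff0000` → score (S547, F1762). Control points (SVG): P0=(56.73,84.90), P1=(74.96,57.38), P2=(133.46,144.63), P3=(107.12,126.94); sampled at t=k/4. Machine vertices: (56.73,116.98) → (76.00,119.53) → (98.64,99.65) → (112.92,77.92) → (107.12,74.94). Open path.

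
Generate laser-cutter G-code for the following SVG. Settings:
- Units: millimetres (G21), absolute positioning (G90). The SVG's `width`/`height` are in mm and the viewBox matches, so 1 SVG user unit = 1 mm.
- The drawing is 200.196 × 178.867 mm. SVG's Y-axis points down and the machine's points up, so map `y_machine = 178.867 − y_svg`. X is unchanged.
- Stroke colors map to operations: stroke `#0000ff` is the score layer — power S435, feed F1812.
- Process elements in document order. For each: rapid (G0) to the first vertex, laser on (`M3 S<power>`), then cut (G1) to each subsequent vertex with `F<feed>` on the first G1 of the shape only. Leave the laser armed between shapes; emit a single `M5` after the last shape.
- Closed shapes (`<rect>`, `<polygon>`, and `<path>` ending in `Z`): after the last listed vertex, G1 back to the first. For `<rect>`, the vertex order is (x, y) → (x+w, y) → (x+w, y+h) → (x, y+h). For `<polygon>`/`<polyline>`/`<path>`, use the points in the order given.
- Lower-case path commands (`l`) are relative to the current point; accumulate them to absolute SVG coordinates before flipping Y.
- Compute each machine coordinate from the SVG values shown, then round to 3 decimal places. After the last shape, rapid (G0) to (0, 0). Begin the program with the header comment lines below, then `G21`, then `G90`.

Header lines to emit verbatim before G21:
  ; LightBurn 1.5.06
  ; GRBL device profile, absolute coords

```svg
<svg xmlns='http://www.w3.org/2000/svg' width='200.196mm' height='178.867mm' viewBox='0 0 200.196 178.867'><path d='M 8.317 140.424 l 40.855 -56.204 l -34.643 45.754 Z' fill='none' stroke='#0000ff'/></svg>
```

; LightBurn 1.5.06
; GRBL device profile, absolute coords
G21
G90
G0 X8.317 Y38.443
M3 S435
G1 X49.172 Y94.647 F1812
G1 X14.529 Y48.893
G1 X8.317 Y38.443
M5
G0 X0.000 Y0.000

1 u = 1 mm; y_m = 178.867 − y.

[1] `<path>` closed polygon, #0000ff→score S435 F1812: (8.317,38.443) → (49.172,94.647) → (14.529,48.893) → (8.317,38.443) (closed)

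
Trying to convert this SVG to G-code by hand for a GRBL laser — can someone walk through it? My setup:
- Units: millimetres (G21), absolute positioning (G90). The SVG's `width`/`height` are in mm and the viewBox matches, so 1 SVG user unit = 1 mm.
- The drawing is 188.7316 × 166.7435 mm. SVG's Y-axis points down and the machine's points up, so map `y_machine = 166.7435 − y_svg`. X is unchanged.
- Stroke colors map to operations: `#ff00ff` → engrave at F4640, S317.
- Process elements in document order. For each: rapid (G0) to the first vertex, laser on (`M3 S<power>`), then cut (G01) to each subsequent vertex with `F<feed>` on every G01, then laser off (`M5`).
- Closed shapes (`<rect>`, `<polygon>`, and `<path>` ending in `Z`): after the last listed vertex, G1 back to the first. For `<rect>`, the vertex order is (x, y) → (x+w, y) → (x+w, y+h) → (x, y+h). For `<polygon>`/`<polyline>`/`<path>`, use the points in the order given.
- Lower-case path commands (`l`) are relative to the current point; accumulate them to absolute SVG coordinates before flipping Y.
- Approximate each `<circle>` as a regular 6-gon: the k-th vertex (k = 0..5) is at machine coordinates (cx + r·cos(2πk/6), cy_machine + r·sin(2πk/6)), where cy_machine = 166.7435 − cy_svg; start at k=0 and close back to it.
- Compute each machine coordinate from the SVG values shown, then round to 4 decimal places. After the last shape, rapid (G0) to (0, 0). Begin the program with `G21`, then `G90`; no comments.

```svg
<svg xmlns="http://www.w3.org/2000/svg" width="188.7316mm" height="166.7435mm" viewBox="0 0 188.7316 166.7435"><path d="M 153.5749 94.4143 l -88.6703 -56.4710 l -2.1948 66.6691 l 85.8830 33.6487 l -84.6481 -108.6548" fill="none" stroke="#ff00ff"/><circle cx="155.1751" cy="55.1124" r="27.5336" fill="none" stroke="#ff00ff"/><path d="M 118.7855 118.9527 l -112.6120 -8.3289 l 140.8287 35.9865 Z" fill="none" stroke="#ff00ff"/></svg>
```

G21
G90
G0 X153.5749 Y72.3292
M3 S317
G01 X64.9046 Y128.8002 F4640
G01 X62.7098 Y62.1311 F4640
G01 X148.5928 Y28.4824 F4640
G01 X63.9447 Y137.1372 F4640
M5
G0 X182.7087 Y111.6311
M3 S317
G01 X168.9419 Y135.4759 F4640
G01 X141.4083 Y135.4759 F4640
G01 X127.6415 Y111.6311 F4640
G01 X141.4083 Y87.7863 F4640
G01 X168.9419 Y87.7863 F4640
G01 X182.7087 Y111.6311 F4640
M5
G0 X118.7855 Y47.7908
M3 S317
G01 X6.1735 Y56.1197 F4640
G01 X147.0022 Y20.1332 F4640
G01 X118.7855 Y47.7908 F4640
M5
G0 X0.0000 Y0.0000

1 u = 1 mm; y_m = 166.7435 − y.

[1] `<path>` open polyline, #ff00ff→engrave S317 F4640: (153.5749,72.3292) → (64.9046,128.8002) → (62.7098,62.1311) → (148.5928,28.4824) → (63.9447,137.1372)

[2] `<circle>` circle, #ff00ff→engrave S317 F4640: (182.7087,111.6311) → (168.9419,135.4759) → (141.4083,135.4759) → (127.6415,111.6311) → (141.4083,87.7863) → (168.9419,87.7863) → (182.7087,111.6311) (closed)

[3] `<path>` closed polygon, #ff00ff→engrave S317 F4640: (118.7855,47.7908) → (6.1735,56.1197) → (147.0022,20.1332) → (118.7855,47.7908) (closed)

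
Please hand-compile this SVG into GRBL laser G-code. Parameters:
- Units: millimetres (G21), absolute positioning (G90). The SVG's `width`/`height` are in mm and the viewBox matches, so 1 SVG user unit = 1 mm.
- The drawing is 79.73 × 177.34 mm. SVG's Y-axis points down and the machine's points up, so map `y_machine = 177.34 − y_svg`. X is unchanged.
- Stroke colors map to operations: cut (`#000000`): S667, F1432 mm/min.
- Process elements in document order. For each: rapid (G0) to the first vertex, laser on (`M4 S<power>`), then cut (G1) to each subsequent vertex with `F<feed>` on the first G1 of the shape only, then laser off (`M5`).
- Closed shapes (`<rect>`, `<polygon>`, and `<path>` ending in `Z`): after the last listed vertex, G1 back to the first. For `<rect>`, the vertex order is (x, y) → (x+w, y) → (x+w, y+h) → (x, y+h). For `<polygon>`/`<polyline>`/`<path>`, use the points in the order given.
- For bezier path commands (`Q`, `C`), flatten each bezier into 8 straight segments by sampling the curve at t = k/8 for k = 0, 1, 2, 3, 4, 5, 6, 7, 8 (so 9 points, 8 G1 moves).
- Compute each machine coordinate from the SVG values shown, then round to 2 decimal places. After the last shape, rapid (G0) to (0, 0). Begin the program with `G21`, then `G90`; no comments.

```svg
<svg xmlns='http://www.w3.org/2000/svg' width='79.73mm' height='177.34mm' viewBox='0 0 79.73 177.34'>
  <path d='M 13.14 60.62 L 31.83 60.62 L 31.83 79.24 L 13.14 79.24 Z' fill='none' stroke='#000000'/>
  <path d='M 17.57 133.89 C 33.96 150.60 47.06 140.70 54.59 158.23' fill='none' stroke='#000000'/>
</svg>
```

G21
G90
G0 X13.14 Y116.72
M4 S667
G1 X31.83 Y116.72 F1432
G1 X31.83 Y98.10
G1 X13.14 Y98.10
G1 X13.14 Y116.72
M5
G0 X17.57 Y43.45
M4 S667
G1 X23.56 Y38.33 F1432
G1 X29.21 Y35.06
G1 X34.50 Y33.03
G1 X39.40 Y31.59
G1 X43.89 Y30.11
G1 X47.93 Y27.96
G1 X51.51 Y24.50
G1 X54.59 Y19.11
M5
G0 X0.00 Y0.00

Since the viewBox matches the mm dimensions, user units are millimetres directly. The only transform is the Y-flip y_m = 177.34 − y_svg.

Shape 1 is a rectangle drawn with `<path>`. Its stroke #000000 means cut at S667, F1432. After flipping Y the toolpath is (13.14,116.72) → (31.83,116.72) → (31.83,98.10) → (13.14,98.10) → (13.14,116.72), returning to the start.

Shape 2 is a cubic bezier drawn with `<path>`. Its stroke #000000 means cut at S667, F1432. After flipping Y the toolpath is (17.57,43.45) → (23.56,38.33) → (29.21,35.06) → (34.50,33.03) → (39.40,31.59) → (43.89,30.11) → (47.93,27.96) → (51.51,24.50) → (54.59,19.11).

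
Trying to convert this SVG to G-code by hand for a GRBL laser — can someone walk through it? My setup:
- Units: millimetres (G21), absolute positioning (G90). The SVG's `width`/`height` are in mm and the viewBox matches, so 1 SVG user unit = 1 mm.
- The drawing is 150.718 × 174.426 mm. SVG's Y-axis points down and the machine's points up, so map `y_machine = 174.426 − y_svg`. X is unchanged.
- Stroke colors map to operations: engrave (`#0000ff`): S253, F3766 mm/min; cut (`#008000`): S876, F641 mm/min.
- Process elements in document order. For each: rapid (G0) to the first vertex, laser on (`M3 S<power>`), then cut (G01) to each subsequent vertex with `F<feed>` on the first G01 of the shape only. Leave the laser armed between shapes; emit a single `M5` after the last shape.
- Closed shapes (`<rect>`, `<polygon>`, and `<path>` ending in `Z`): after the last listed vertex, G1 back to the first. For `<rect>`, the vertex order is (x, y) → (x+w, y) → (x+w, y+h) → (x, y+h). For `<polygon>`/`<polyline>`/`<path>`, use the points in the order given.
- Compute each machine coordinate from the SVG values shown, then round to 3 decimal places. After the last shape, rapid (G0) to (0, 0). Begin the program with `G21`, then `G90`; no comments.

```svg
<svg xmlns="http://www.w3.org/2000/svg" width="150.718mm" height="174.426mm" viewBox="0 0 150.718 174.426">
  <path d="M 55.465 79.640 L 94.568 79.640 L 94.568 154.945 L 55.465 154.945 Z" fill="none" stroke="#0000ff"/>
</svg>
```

G21
G90
G0 X55.465 Y94.786
M3 S253
G01 X94.568 Y94.786 F3766
G01 X94.568 Y19.481
G01 X55.465 Y19.481
G01 X55.465 Y94.786
M5
G0 X0.000 Y0.000

viewBox `0 0 150.718 174.426` with mm width/height → 1 unit = 1 mm. Flip: y_m = 174.426 − y_svg.

**Shape 1** — `<path>` rectangle, stroke `#0000ff` → engrave (S253, F3766). Machine vertices: (55.465,94.786) → (94.568,94.786) → (94.568,19.481) → (55.465,19.481) → (55.465,94.786). Closed: final G1 returns to the first vertex.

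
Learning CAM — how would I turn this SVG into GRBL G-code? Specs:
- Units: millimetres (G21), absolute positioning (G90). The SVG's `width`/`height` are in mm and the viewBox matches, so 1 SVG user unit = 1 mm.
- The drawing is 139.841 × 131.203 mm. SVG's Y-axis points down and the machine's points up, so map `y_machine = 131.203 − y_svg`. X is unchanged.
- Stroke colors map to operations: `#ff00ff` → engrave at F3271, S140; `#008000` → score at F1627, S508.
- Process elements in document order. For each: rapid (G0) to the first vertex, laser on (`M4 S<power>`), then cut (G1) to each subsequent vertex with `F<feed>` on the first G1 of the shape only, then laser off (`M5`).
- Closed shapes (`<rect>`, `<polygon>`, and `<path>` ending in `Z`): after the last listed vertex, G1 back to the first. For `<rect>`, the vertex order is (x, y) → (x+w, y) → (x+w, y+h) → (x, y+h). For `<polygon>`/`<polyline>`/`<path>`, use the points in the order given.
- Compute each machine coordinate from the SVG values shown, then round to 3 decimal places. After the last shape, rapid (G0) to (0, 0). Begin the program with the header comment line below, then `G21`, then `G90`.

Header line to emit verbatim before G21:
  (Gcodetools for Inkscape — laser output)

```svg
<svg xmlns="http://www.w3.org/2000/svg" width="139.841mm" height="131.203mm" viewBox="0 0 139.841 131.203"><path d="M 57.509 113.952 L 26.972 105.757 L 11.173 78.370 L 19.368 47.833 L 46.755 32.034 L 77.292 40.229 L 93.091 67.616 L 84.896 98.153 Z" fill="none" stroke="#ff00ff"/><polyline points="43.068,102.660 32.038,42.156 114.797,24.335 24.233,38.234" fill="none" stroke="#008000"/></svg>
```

(Gcodetools for Inkscape — laser output)
G21
G90
G0 X57.509 Y17.251
M4 S140
G1 X26.972 Y25.446 F3271
G1 X11.173 Y52.833
G1 X19.368 Y83.370
G1 X46.755 Y99.169
G1 X77.292 Y90.974
G1 X93.091 Y63.587
G1 X84.896 Y33.050
G1 X57.509 Y17.251
M5
G0 X43.068 Y28.543
M4 S508
G1 X32.038 Y89.047 F1627
G1 X114.797 Y106.868
G1 X24.233 Y92.969
M5
G0 X0.000 Y0.000

1 u = 1 mm; y_m = 131.203 − y.

[1] `<path>` regular polygon, #ff00ff→engrave S140 F3271: (57.509,17.251) → (26.972,25.446) → (11.173,52.833) → (19.368,83.370) → (46.755,99.169) → (77.292,90.974) → (93.091,63.587) → (84.896,33.050) → (57.509,17.251) (closed)

[2] `<polyline>` open polyline, #008000→score S508 F1627: (43.068,28.543) → (32.038,89.047) → (114.797,106.868) → (24.233,92.969)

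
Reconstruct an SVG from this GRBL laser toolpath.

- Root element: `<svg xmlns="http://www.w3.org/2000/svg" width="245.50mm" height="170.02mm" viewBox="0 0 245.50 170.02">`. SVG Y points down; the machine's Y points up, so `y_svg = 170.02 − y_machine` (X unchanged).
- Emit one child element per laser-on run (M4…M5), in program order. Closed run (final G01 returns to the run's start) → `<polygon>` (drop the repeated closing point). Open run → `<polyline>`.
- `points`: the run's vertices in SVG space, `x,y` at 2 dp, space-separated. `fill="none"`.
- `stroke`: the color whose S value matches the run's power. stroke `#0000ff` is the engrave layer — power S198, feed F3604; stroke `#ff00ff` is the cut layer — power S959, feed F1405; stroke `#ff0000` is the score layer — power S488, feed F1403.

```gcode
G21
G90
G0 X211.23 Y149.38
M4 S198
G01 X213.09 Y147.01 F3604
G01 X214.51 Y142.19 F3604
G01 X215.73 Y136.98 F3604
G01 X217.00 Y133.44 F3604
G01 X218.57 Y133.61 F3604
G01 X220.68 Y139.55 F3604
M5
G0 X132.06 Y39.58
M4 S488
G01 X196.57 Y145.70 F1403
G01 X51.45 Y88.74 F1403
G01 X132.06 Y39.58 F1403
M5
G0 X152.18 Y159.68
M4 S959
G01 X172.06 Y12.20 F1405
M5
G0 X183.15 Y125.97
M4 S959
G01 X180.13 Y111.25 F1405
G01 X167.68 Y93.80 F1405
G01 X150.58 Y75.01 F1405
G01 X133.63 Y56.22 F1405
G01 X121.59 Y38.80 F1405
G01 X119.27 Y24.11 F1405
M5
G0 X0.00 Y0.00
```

Each laser-on run becomes one SVG element. Flip Y back into SVG space with y_svg = 170.02 − y_machine.

Run 1: S198 ⇒ engrave layer `#0000ff`. The run is open, so emit a `<polyline>` with points (Y-flipped): 211.23,20.64 213.09,23.01 214.51,27.83 215.73,33.04 217.00,36.58 218.57,36.41 220.68,30.47.

Run 2: power S488 maps to stroke `#ff0000` (score). The run returns to its start, so emit a `<polygon>` with points (Y-flipped): 132.06,130.44 196.57,24.32 51.45,81.28.

Run 3: S959 ⇒ cut layer `#ff00ff`. The run is open, so emit a `<polyline>` with points (Y-flipped): 152.18,10.34 172.06,157.82.

Run 4: S959 ⇒ cut layer `#ff00ff`. The run is open, so emit a `<polyline>` with points (Y-flipped): 183.15,44.05 180.13,58.77 167.68,76.22 150.58,95.01 133.63,113.80 121.59,131.22 119.27,145.91.

<svg xmlns="http://www.w3.org/2000/svg" width="245.50mm" height="170.02mm" viewBox="0 0 245.50 170.02">
  <polyline points="211.23,20.64 213.09,23.01 214.51,27.83 215.73,33.04 217.00,36.58 218.57,36.41 220.68,30.47" fill="none" stroke="#0000ff"/>
  <polygon points="132.06,130.44 196.57,24.32 51.45,81.28" fill="none" stroke="#ff0000"/>
  <polyline points="152.18,10.34 172.06,157.82" fill="none" stroke="#ff00ff"/>
  <polyline points="183.15,44.05 180.13,58.77 167.68,76.22 150.58,95.01 133.63,113.80 121.59,131.22 119.27,145.91" fill="none" stroke="#ff00ff"/>
</svg>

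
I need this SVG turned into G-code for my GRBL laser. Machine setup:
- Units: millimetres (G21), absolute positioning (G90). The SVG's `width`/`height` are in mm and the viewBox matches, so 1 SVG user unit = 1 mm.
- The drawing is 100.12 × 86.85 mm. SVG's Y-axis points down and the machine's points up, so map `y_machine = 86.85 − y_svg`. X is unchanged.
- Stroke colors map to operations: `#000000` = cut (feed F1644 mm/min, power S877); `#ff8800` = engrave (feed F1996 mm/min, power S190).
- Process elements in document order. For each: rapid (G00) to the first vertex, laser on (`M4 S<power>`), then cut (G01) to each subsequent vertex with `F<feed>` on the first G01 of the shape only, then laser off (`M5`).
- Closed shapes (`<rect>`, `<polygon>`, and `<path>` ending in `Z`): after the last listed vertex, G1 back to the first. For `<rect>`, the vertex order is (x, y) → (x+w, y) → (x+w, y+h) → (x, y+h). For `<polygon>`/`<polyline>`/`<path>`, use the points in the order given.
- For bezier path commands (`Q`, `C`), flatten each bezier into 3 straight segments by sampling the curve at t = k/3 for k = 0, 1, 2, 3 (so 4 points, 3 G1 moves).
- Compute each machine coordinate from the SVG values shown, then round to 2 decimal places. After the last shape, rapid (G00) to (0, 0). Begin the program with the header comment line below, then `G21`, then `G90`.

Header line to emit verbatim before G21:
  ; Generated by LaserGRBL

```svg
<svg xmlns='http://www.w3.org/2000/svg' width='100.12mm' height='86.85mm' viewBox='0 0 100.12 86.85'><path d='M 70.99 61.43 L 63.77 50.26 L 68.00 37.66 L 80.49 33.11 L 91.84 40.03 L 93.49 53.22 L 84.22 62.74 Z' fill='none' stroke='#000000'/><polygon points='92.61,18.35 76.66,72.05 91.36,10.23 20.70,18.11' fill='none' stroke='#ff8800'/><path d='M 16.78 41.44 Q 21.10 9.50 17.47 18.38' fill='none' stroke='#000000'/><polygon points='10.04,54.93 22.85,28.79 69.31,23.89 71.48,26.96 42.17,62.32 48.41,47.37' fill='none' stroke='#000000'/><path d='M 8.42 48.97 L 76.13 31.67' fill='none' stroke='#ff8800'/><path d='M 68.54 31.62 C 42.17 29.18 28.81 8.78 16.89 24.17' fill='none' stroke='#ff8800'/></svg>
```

; Generated by LaserGRBL
G21
G90
G00 X70.99 Y25.42
M4 S877
G01 X63.77 Y36.59 F1644
G01 X68.00 Y49.19
G01 X80.49 Y53.74
G01 X91.84 Y46.82
G01 X93.49 Y33.63
G01 X84.22 Y24.11
G01 X70.99 Y25.42
M5
G00 X92.61 Y68.50
M4 S190
G01 X76.66 Y14.80 F1996
G01 X91.36 Y76.62
G01 X20.70 Y68.74
G01 X92.61 Y68.50
M5
G00 X16.78 Y45.41
M4 S877
G01 X18.78 Y62.17 F1644
G01 X19.01 Y69.85
G01 X17.47 Y68.47
M5
G00 X10.04 Y31.92
M4 S877
G01 X22.85 Y58.06 F1644
G01 X69.31 Y62.96
G01 X71.48 Y59.89
G01 X42.17 Y24.53
G01 X48.41 Y39.48
G01 X10.04 Y31.92
M5
G00 X8.42 Y37.88
M4 S190
G01 X76.13 Y55.18 F1996
M5
G00 X68.54 Y55.23
M4 S190
G01 X46.08 Y61.67 F1996
G01 X29.72 Y68.13
G01 X16.89 Y62.68
M5
G00 X0.00 Y0.00

Since the viewBox matches the mm dimensions, user units are millimetres directly. The only transform is the Y-flip y_m = 86.85 − y_svg.

Shape 1 is a regular polygon drawn with `<path>`. Its stroke #000000 means cut at S877, F1644. After flipping Y the toolpath is (70.99,25.42) → (63.77,36.59) → (68.00,49.19) → (80.49,53.74) → (91.84,46.82) → (93.49,33.63) → (84.22,24.11) → (70.99,25.42), returning to the start.

Shape 2 is a closed polygon drawn with `<polygon>`. Its stroke #ff8800 means engrave at S190, F1996. After flipping Y the toolpath is (92.61,68.50) → (76.66,14.80) → (91.36,76.62) → (20.70,68.74) → (92.61,68.50), returning to the start.

Shape 3 is a quadratic bezier drawn with `<path>`. Its stroke #000000 means cut at S877, F1644. After flipping Y the toolpath is (16.78,45.41) → (18.78,62.17) → (19.01,69.85) → (17.47,68.47).

Shape 4 is a closed polygon drawn with `<polygon>`. Its stroke #000000 means cut at S877, F1644. After flipping Y the toolpath is (10.04,31.92) → (22.85,58.06) → (69.31,62.96) → (71.48,59.89) → (42.17,24.53) → (48.41,39.48) → (10.04,31.92), returning to the start.

Shape 5 is a line segment drawn with `<path>`. Its stroke #ff8800 means engrave at S190, F1996. After flipping Y the toolpath is (8.42,37.88) → (76.13,55.18).

Shape 6 is a cubic bezier drawn with `<path>`. Its stroke #ff8800 means engrave at S190, F1996. After flipping Y the toolpath is (68.54,55.23) → (46.08,61.67) → (29.72,68.13) → (16.89,62.68).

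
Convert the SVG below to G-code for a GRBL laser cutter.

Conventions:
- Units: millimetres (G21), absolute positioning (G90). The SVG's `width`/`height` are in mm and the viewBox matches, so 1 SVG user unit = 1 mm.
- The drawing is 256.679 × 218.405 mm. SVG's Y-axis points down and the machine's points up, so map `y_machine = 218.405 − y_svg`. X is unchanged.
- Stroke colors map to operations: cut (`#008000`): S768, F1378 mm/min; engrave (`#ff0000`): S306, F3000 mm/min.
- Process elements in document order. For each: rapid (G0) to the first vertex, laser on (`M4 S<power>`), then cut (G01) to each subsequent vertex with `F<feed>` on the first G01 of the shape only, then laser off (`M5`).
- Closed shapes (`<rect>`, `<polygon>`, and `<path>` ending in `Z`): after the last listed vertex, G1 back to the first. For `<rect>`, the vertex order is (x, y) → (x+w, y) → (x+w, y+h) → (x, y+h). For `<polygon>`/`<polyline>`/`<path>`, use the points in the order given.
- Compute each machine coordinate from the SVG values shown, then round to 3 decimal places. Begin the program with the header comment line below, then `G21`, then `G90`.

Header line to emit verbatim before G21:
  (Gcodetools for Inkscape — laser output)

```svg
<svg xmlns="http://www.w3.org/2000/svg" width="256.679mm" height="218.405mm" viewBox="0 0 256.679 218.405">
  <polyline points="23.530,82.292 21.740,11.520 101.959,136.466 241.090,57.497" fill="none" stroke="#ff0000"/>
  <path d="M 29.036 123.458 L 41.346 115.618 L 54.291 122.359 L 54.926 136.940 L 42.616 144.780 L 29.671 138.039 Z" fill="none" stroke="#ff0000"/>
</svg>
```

(Gcodetools for Inkscape — laser output)
G21
G90
G0 X23.530 Y136.113
M4 S306
G01 X21.740 Y206.885 F3000
G01 X101.959 Y81.939
G01 X241.090 Y160.908
M5
G0 X29.036 Y94.947
M4 S306
G01 X41.346 Y102.787 F3000
G01 X54.291 Y96.046
G01 X54.926 Y81.465
G01 X42.616 Y73.625
G01 X29.671 Y80.366
G01 X29.036 Y94.947
M5

viewBox `0 0 256.679 218.405` with mm width/height → 1 unit = 1 mm. Flip: y_m = 218.405 − y_svg.

**Shape 1** — `<polyline>` open polyline, stroke `#ff0000` → engrave (S306, F3000). Machine vertices: (23.530,136.113) → (21.740,206.885) → (101.959,81.939) → (241.090,160.908). Open path.

**Shape 2** — `<path>` regular polygon, stroke `#ff0000` → engrave (S306, F3000). Machine vertices: (29.036,94.947) → (41.346,102.787) → (54.291,96.046) → (54.926,81.465) → (42.616,73.625) → (29.671,80.366) → (29.036,94.947). Closed: final G1 returns to the first vertex.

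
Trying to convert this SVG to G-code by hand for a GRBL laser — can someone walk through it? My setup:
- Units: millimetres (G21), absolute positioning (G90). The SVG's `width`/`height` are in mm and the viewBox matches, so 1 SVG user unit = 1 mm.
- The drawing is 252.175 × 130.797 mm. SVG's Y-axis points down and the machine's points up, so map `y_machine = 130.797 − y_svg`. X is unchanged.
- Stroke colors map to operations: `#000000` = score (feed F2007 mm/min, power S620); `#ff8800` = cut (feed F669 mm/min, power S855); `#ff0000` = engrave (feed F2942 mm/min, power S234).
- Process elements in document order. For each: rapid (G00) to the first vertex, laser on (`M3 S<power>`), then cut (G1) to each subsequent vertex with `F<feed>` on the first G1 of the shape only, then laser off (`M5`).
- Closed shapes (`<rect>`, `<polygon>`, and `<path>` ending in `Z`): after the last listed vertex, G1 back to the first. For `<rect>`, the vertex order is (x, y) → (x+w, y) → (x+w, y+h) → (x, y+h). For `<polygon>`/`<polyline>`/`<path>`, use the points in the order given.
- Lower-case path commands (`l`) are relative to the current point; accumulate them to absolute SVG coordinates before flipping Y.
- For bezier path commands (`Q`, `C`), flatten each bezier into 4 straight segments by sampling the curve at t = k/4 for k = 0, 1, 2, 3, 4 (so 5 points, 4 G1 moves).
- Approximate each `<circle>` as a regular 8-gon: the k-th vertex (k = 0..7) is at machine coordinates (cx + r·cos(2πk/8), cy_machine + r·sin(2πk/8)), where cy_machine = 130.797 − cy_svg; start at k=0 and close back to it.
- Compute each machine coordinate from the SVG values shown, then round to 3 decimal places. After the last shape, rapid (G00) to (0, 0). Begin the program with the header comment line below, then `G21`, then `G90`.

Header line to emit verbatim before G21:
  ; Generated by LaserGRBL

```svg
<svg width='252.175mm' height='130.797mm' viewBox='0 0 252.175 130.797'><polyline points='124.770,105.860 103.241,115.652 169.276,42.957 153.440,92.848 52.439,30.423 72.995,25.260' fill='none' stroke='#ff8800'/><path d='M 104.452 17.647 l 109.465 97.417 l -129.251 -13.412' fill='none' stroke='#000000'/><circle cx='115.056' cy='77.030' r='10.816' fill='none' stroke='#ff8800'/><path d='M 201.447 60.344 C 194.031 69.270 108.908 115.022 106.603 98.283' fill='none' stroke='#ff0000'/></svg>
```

; Generated by LaserGRBL
G21
G90
G00 X124.770 Y24.937
M3 S855
G1 X103.241 Y15.145 F669
G1 X169.276 Y87.840
G1 X153.440 Y37.949
G1 X52.439 Y100.374
G1 X72.995 Y105.537
M5
G00 X104.452 Y113.150
M3 S620
G1 X213.917 Y15.733 F2007
G1 X84.666 Y29.145
M5
G00 X125.872 Y53.767
M3 S855
G1 X122.704 Y61.415 F669
G1 X115.056 Y64.583
G1 X107.408 Y61.415
G1 X104.240 Y53.767
G1 X107.408 Y46.119
G1 X115.056 Y42.951
G1 X122.704 Y46.119
G1 X125.872 Y53.767
M5
G00 X201.447 Y70.453
M3 S234
G1 X183.823 Y58.405 F2942
G1 X152.108 Y41.859
G1 X121.352 Y30.125
G1 X106.603 Y32.514
M5
G00 X0.000 Y0.000

viewBox `0 0 252.175 130.797` with mm width/height → 1 unit = 1 mm. Flip: y_m = 130.797 − y_svg.

**Shape 1** — `<polyline>` open polyline, stroke `#ff8800` → cut (S855, F669). Machine vertices: (124.770,24.937) → (103.241,15.145) → (169.276,87.840) → (153.440,37.949) → (52.439,100.374) → (72.995,105.537). Open path.

**Shape 2** — `<path>` open polyline, stroke `#000000` → score (S620, F2007). Machine vertices: (104.452,113.150) → (213.917,15.733) → (84.666,29.145). Open path.

**Shape 3** — `<circle>` circle, stroke `#ff8800` → cut (S855, F669). Machine vertices: (125.872,53.767) → (122.704,61.415) → (115.056,64.583) → (107.408,61.415) → (104.240,53.767) → (107.408,46.119) → (115.056,42.951) → (122.704,46.119) → (125.872,53.767). Closed: final G1 returns to the first vertex.

**Shape 4** — `<path>` cubic bezier, stroke `#ff0000` → engrave (S234, F2942). Control points (SVG): P0=(201.447,60.344), P1=(194.031,69.270), P2=(108.908,115.022), P3=(106.603,98.283); sampled at t=k/4. Machine vertices: (201.447,70.453) → (183.823,58.405) → (152.108,41.859) → (121.352,30.125) → (106.603,32.514). Open path.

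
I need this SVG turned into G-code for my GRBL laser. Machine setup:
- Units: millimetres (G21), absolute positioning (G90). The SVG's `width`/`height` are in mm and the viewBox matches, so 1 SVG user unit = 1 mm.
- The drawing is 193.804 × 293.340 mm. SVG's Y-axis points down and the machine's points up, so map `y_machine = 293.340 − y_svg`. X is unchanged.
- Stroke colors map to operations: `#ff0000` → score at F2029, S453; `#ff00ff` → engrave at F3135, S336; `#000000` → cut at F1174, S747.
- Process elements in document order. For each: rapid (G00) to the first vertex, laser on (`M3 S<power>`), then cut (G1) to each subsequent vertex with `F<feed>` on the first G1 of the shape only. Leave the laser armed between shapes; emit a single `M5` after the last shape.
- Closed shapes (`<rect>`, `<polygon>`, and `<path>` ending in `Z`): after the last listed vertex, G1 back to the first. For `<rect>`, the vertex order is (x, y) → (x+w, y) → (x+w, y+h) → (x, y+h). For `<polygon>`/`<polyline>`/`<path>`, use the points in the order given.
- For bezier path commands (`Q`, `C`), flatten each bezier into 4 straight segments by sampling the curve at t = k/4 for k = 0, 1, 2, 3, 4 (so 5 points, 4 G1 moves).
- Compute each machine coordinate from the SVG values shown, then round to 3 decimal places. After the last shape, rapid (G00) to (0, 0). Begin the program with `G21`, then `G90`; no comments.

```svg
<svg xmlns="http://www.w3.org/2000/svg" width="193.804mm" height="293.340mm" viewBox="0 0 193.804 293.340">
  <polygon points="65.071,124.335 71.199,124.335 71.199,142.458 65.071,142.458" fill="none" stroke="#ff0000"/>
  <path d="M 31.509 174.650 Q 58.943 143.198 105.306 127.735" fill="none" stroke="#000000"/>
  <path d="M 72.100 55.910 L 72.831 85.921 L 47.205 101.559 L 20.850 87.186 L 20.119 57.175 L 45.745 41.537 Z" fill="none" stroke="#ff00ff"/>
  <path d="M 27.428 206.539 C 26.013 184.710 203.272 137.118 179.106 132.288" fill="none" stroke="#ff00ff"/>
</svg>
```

1 u = 1 mm; y_m = 293.340 − y.

[1] `<polygon>` rectangle, #ff0000→score S453 F2029: (65.071,169.005) → (71.199,169.005) → (71.199,150.882) → (65.071,150.882) → (65.071,169.005) (closed)

[2] `<path>` quadratic bezier, #000000→cut S747 F1174: (31.509,118.690) → (46.409,133.417) → (63.675,146.145) → (83.308,156.874) → (105.306,165.605)

[3] `<path>` regular polygon, #ff00ff→engrave S336 F3135: (72.100,237.430) → (72.831,207.419) → (47.205,191.781) → (20.850,206.154) → (20.119,236.165) → (45.745,251.803) → (72.100,237.430) (closed)

[4] `<path>` cubic bezier, #ff00ff→engrave S336 F3135: (27.428,86.801) → (53.929,106.933) → (111.799,130.301) → (165.402,150.482) → (179.106,161.052)

G21
G90
G00 X65.071 Y169.005
M3 S453
G1 X71.199 Y169.005 F2029
G1 X71.199 Y150.882
G1 X65.071 Y150.882
G1 X65.071 Y169.005
G00 X31.509 Y118.690
M3 S747
G1 X46.409 Y133.417 F1174
G1 X63.675 Y146.145
G1 X83.308 Y156.874
G1 X105.306 Y165.605
G00 X72.100 Y237.430
M3 S336
G1 X72.831 Y207.419 F3135
G1 X47.205 Y191.781
G1 X20.850 Y206.154
G1 X20.119 Y236.165
G1 X45.745 Y251.803
G1 X72.100 Y237.430
G00 X27.428 Y86.801
M3 S336
G1 X53.929 Y106.933 F3135
G1 X111.799 Y130.301
G1 X165.402 Y150.482
G1 X179.106 Y161.052
M5
G00 X0.000 Y0.000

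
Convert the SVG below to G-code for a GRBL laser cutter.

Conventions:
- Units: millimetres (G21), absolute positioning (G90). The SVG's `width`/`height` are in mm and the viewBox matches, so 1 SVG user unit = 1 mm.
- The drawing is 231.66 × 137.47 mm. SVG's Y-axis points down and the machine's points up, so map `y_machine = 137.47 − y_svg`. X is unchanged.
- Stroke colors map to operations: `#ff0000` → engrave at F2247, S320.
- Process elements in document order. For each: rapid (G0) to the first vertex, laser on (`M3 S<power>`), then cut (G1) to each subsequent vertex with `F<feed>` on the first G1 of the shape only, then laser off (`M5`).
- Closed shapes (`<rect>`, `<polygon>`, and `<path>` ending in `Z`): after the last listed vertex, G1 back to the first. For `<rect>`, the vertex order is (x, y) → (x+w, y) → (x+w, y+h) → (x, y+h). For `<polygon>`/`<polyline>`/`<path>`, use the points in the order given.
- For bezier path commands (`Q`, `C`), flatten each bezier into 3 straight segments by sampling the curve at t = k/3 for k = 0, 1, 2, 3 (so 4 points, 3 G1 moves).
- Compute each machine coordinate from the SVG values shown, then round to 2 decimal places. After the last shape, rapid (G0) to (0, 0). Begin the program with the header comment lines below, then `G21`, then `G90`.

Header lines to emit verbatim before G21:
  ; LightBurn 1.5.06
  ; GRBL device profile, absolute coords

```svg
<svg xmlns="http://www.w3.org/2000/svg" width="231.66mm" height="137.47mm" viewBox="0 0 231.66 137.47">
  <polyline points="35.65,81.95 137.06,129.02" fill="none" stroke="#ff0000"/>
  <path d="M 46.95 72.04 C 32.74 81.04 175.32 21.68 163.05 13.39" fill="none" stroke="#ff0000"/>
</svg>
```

Since the viewBox matches the mm dimensions, user units are millimetres directly. The only transform is the Y-flip y_m = 137.47 − y_svg.

Shape 1 is a line segment drawn with `<polyline>`. Its stroke #ff0000 means engrave at S320, F2247. After flipping Y the toolpath is (35.65,55.52) → (137.06,8.45).

Shape 2 is a cubic bezier drawn with `<path>`. Its stroke #ff0000 means engrave at S320, F2247. After flipping Y the toolpath is (46.95,65.43) → (73.46,74.79) → (135.25,103.19) → (163.05,124.08).

; LightBurn 1.5.06
; GRBL device profile, absolute coords
G21
G90
G0 X35.65 Y55.52
M3 S320
G1 X137.06 Y8.45 F2247
M5
G0 X46.95 Y65.43
M3 S320
G1 X73.46 Y74.79 F2247
G1 X135.25 Y103.19
G1 X163.05 Y124.08
M5
G0 X0.00 Y0.00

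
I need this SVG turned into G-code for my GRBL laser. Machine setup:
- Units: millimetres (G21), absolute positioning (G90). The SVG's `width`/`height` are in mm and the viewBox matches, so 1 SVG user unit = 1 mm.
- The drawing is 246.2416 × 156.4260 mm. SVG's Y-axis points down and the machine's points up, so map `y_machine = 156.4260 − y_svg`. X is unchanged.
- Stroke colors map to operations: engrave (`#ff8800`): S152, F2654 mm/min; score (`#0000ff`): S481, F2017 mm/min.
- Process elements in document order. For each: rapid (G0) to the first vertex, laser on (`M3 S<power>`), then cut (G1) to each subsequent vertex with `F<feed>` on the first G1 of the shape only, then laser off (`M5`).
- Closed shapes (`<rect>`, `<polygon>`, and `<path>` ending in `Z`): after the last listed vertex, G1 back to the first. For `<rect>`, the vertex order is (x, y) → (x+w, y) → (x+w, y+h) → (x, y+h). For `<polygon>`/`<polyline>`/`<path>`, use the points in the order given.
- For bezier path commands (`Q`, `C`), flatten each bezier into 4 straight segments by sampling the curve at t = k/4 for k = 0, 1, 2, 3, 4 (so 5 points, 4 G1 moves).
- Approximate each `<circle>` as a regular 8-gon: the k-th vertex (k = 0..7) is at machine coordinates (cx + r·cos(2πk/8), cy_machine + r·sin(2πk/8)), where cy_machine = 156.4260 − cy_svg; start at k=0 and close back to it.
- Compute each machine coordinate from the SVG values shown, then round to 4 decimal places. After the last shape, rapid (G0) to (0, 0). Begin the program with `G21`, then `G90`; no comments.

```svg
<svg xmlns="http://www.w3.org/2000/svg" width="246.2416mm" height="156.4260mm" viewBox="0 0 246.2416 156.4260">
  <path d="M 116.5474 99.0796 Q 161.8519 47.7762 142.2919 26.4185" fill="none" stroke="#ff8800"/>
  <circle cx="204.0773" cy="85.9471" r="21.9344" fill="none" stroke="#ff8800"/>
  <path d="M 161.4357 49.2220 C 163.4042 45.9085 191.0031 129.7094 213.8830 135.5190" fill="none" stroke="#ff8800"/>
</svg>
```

1 u = 1 mm; y_m = 156.4260 − y.

[1] `<path>` quadratic bezier, #ff8800→engrave S152 F2654: (116.5474,57.3464) → (135.1456,81.1265) → (145.6358,101.1634) → (148.0179,117.4570) → (142.2919,130.0075)

[2] `<circle>` circle, #ff8800→engrave S152 F2654: (226.0117,70.4789) → (219.5873,85.9889) → (204.0773,92.4133) → (188.5673,85.9889) → (182.1429,70.4789) → (188.5673,54.9689) → (204.0773,48.5445) → (219.5873,54.9689) → (226.0117,70.4789) (closed)

[3] `<path>` cubic bezier, #ff8800→engrave S152 F2654: (161.4357,107.2040) → (167.2436,95.9350) → (179.8176,67.4767) → (196.3125,37.3078) → (213.8830,20.9070)

G21
G90
G0 X116.5474 Y57.3464
M3 S152
G1 X135.1456 Y81.1265 F2654
G1 X145.6358 Y101.1634
G1 X148.0179 Y117.4570
G1 X142.2919 Y130.0075
M5
G0 X226.0117 Y70.4789
M3 S152
G1 X219.5873 Y85.9889 F2654
G1 X204.0773 Y92.4133
G1 X188.5673 Y85.9889
G1 X182.1429 Y70.4789
G1 X188.5673 Y54.9689
G1 X204.0773 Y48.5445
G1 X219.5873 Y54.9689
G1 X226.0117 Y70.4789
M5
G0 X161.4357 Y107.2040
M3 S152
G1 X167.2436 Y95.9350 F2654
G1 X179.8176 Y67.4767
G1 X196.3125 Y37.3078
G1 X213.8830 Y20.9070
M5
G0 X0.0000 Y0.0000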